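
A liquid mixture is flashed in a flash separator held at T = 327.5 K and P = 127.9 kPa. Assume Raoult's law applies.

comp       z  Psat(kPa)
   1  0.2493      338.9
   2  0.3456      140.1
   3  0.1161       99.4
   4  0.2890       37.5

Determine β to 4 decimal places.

Raoult's law: Kᵢ = Pᵢˢᵃᵗ/P = Pᵢˢᵃᵗ/127.9.
  K_1 = 338.9/127.9 = 2.649726, K_2 = 140.1/127.9 = 1.095387, K_3 = 99.4/127.9 = 0.777170, K_4 = 37.5/127.9 = 0.293198
Rachford–Rice: g(β) = Σ zᵢ(Kᵢ−1)/(1+β(Kᵢ−1)) = 0.
g(0) = ΣzᵢKᵢ − 1 = 0.2141 and g(1) = 1 − Σzᵢ/Kᵢ = -0.5447, so a root lies in (0, 1).
Iterate (Newton) starting at β = 0.4:
  β = 0.4000: g = -0.03365, g' = -0.5367 → β = 0.3373
Converged at β = 0.3373.

β = 0.3373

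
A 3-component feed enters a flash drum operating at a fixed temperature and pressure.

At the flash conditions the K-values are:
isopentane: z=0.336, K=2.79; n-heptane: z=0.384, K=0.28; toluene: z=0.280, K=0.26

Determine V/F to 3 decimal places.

Newton iteration, V/F⁰ = 0.33:
  V/F = 0.330: g = -0.2587, g' = -1.036 → V/F = 0.080
  V/F = 0.080: g = 0.0120, g' = -1.220 → V/F = 0.090
Converged at V/F = 0.090.

V/F = 0.090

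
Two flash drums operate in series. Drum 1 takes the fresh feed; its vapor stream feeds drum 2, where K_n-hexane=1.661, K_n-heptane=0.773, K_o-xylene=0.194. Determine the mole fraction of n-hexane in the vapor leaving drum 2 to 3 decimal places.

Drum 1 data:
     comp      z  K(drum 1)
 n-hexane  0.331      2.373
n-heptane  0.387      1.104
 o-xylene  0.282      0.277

y_n-hexane (drum 2) = 0.618

Drum 1:
Iterate (Newton) starting at ψ₁ = 0.5:
  ψ₁ = 0.500: g = -0.0116, g' = -0.585 → ψ₁ = 0.480
Converged at ψ₁ = 0.480.
Drum-1 compositions:
  n-hexane: x = 0.200, y = 0.473
  n-heptane: x = 0.369, y = 0.407
  o-xylene: x = 0.432, y = 0.120
Drum-2 feed = drum-1 vapor: z₂ = (0.4734, 0.4069, 0.1196).
Drum 2:
Iterate (Newton) starting at ψ₂ = 0.45:
  ψ₂ = 0.450: g = -0.0130, g' = -0.340 → ψ₂ = 0.412
  ψ₂ = 0.412: g = -0.0003, g' = -0.327 → ψ₂ = 0.411
Converged at ψ₂ = 0.411.
  n-hexane: x = 0.372, y = 0.618
  n-heptane: x = 0.449, y = 0.347
  o-xylene: x = 0.179, y = 0.035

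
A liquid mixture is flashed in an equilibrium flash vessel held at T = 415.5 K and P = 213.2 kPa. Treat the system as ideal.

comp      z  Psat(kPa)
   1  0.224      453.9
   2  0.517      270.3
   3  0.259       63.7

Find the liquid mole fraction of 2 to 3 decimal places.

Raoult's law: Kᵢ = Pᵢˢᵃᵗ/P = Pᵢˢᵃᵗ/213.2.
  K_1 = 453.9/213.2 = 2.12899, K_2 = 270.3/213.2 = 1.26782, K_3 = 63.7/213.2 = 0.29878
Rachford–Rice: g(β) = Σ zᵢ(Kᵢ−1)/(1+β(Kᵢ−1)) = 0.
Feasibility: ΣzᵢKᵢ = 1.210, Σzᵢ/Kᵢ = 1.380 — both > 1, two phases present.
Iterate (Newton) starting at β = 0.34:
  β = 0.340: g = 0.0712, g' = -0.400 → β = 0.518
  β = 0.518: g = -0.0041, g' = -0.456 → β = 0.509
Converged at β = 0.509.
Compositions from xᵢ = zᵢ/(1+β(Kᵢ−1)), yᵢ = Kᵢxᵢ:
  1: x = 0.142, y = 0.303
  2: x = 0.455, y = 0.577
  3: x = 0.403, y = 0.120

x_2 = 0.455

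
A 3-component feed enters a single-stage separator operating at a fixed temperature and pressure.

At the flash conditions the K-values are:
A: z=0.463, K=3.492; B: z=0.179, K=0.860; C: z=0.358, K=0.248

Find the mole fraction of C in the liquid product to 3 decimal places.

x_C = 0.611

Material balance + equilibrium reduce to Σ zᵢ(Kᵢ−1)/(1+β(Kᵢ−1)) = 0.
Check two-phase: ΣzᵢKᵢ = 1.860 > 1 and Σzᵢ/Kᵢ = 1.784 > 1, so g(0) = 0.860 > 0 and g(1) = -0.784 < 0.
Newton iteration, β⁰ = 0.5:
  β = 0.500: g = 0.0553, g' = -1.094 → β = 0.551
  β = 0.551: g = -0.0002, g' = -1.105 → β = 0.550
Converged at β = 0.550.
Compositions from xᵢ = zᵢ/(1+β(Kᵢ−1)), yᵢ = Kᵢxᵢ:
  A: x = 0.195, y = 0.682
  B: x = 0.194, y = 0.167
  C: x = 0.611, y = 0.151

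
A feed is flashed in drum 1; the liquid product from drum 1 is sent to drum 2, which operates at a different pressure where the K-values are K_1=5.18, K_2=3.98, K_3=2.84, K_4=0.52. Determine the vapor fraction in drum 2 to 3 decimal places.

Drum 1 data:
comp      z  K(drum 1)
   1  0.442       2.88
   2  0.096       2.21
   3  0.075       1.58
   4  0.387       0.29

V/F (drum 2) = 0.457

Drum 1:
Newton iteration, ψ₁⁰ = 0.5:
  ψ₁ = 0.500: g = 0.1084, g' = -0.954 → ψ₁ = 0.614
  ψ₁ = 0.614: g = -0.0024, g' = -1.009 → ψ₁ = 0.611
Converged at ψ₁ = 0.611.
Drum-1 compositions:
  1: x = 0.206, y = 0.592
  2: x = 0.055, y = 0.122
  3: x = 0.055, y = 0.087
  4: x = 0.684, y = 0.198
Drum-2 feed = drum-1 liquid: z₂ = (0.2056, 0.0552, 0.0554, 0.6838).
Drum 2:
Material balance + equilibrium reduce to Σ zᵢ(Kᵢ−1)/(1+ψ₂(Kᵢ−1)) = 0.
Feasibility: ΣzᵢKᵢ = 1.798, Σzᵢ/Kᵢ = 1.388 — both > 1, two phases present.
Newton–Raphson from ψ₂ = 0.68:
  ψ₂ = 0.680: g = -0.1640, g' = -0.681 → ψ₂ = 0.439
  ψ₂ = 0.439: g = 0.0147, g' = -0.849 → ψ₂ = 0.457
Converged at ψ₂ = 0.457.
  1: x = 0.071, y = 0.366
  2: x = 0.023, y = 0.093
  3: x = 0.030, y = 0.085
  4: x = 0.876, y = 0.455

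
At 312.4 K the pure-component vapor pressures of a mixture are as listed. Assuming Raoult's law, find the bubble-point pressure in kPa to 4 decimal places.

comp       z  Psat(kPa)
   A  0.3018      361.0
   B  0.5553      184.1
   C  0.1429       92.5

Pbub = 224.3988 kPa

At the bubble point ψ → 0, so ΣzᵢKᵢ = 1 with Kᵢ = Pᵢˢᵃᵗ/P ⇒ P = ΣzᵢPᵢˢᵃᵗ.
P = 0.3018·361.0 + 0.5553·184.1 + 0.1429·92.5 = 224.3988 kPa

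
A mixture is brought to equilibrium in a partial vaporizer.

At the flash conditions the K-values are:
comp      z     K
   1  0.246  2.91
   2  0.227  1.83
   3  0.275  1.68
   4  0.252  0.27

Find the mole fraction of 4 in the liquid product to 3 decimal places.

Material balance + equilibrium reduce to Σ zᵢ(Kᵢ−1)/(1+ψ(Kᵢ−1)) = 0.
Check two-phase: ΣzᵢKᵢ = 1.661 > 1 and Σzᵢ/Kᵢ = 1.306 > 1, so g(0) = 0.661 > 0 and g(1) = -0.306 < 0.
Newton iteration, ψ⁰ = 0.5:
  ψ = 0.500: g = 0.2233, g' = -0.717 → ψ = 0.812
  ψ = 0.812: g = -0.0341, g' = -1.055 → ψ = 0.779
  ψ = 0.779: g = -0.0013, g' = -0.979 → ψ = 0.778
Converged at ψ = 0.778.
Compositions from xᵢ = zᵢ/(1+ψ(Kᵢ−1)), yᵢ = Kᵢxᵢ:
  1: x = 0.099, y = 0.288
  2: x = 0.138, y = 0.252
  3: x = 0.180, y = 0.302
  4: x = 0.583, y = 0.157

x_4 = 0.583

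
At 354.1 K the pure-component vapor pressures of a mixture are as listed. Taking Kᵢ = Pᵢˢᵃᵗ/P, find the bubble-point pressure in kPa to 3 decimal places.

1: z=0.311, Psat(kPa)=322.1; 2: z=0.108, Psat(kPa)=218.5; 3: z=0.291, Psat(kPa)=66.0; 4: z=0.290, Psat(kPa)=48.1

Pbub = 156.926 kPa

At the bubble point ψ → 0, so ΣzᵢKᵢ = 1 with Kᵢ = Pᵢˢᵃᵗ/P ⇒ P = ΣzᵢPᵢˢᵃᵗ.
P = 0.311·322.1 + 0.108·218.5 + 0.291·66.0 + 0.290·48.1 = 156.926 kPa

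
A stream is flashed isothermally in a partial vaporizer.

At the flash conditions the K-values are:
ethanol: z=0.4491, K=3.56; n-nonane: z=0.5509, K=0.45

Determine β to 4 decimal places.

β = 0.6014

Rachford–Rice: g(β) = Σ zᵢ(Kᵢ−1)/(1+β(Kᵢ−1)) = 0.
g(0) = ΣzᵢKᵢ − 1 = 0.8467 and g(1) = 1 − Σzᵢ/Kᵢ = -0.3504, so a root lies in (0, 1).
Binary case is linear: z₁(K₁−1)(1+β(K₂−1)) + z₂(K₂−1)(1+β(K₁−1)) = 0
⇒ β = [z₁(K₁−1)+z₂(K₂−1)] / [−(K₁−1)(K₂−1)] = 0.84670/1.40800 = 0.6014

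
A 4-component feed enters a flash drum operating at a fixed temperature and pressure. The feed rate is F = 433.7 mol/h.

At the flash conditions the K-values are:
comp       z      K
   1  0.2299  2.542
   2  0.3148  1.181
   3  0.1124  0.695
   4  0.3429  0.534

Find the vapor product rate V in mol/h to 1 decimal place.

V = 221.7 mol/h

Rachford–Rice: g(V/F) = Σ zᵢ(Kᵢ−1)/(1+V/F(Kᵢ−1)) = 0.
Check two-phase: ΣzᵢKᵢ = 1.2174 > 1 and Σzᵢ/Kᵢ = 1.1609 > 1, so g(0) = 0.2174 > 0 and g(1) = -0.1609 < 0.
Newton iteration, V/F⁰ = 0.33:
  V/F = 0.3300: g = 0.06177, g' = -0.3662 → V/F = 0.4987
  V/F = 0.4987: g = 0.00407, g' = -0.3243 → V/F = 0.5112
  V/F = 0.5112: g = 0.00001, g' = -0.3226 → V/F = 0.5113
Converged at V/F = 0.5113.
Then V = V/F·F = 0.5113·433.7 = 221.7 mol/h and L = F − V = 212.0 mol/h.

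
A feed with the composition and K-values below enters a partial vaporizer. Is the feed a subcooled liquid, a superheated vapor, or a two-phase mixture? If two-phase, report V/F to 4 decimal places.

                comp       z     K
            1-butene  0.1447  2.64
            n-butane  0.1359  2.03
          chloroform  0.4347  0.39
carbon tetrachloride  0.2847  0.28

ΣzᵢKᵢ = 0.9071; Σzᵢ/Kᵢ = 2.2532.
Since ΣzᵢKᵢ < 1 the mixture is below its bubble point — single liquid phase.

subcooled liquid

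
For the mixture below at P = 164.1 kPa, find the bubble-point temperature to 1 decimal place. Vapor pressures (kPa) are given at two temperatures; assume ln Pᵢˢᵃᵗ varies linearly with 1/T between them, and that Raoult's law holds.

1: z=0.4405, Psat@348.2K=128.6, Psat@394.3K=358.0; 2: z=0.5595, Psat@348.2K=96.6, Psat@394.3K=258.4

T = 364.9 K

Bubble-point temperature: ΣzᵢPᵢˢᵃᵗ(T) = P. Interpolate ln Pᵢˢᵃᵗ = aᵢ + bᵢ/T.
  T = 348.2 K: ΣzᵢPᵢˢᵃᵗ = 110.70 kPa
  T = 394.3 K: ΣzᵢPᵢˢᵃᵗ = 302.27 kPa
  T = 371.2 K: ΣzᵢPᵢˢᵃᵗ = 188.50 kPa
  T = 359.7 K: ΣzᵢPᵢˢᵃᵗ = 145.68 kPa
  T = 365.4 K: ΣzᵢPᵢˢᵃᵗ = 165.87 kPa
  T = 362.5 K: ΣzᵢPᵢˢᵃᵗ = 155.35 kPa
Interpolating between 362.5 K and 365.4 K gives T ≈ 364.9 K.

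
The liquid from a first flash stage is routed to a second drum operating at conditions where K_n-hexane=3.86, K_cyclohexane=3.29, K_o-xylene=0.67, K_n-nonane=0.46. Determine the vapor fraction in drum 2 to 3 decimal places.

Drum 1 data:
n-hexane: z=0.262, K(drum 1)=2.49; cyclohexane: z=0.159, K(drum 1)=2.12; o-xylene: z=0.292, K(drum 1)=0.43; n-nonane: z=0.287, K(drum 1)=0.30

Drum 1:
Iterate (Newton) starting at ψ₁ = 0.42:
  ψ₁ = 0.420: g = -0.1422, g' = -0.758 → ψ₁ = 0.233
  ψ₁ = 0.233: g = -0.0006, g' = -0.773 → ψ₁ = 0.232
Converged at ψ₁ = 0.232.
Drum-1 compositions:
  n-hexane: x = 0.195, y = 0.485
  cyclohexane: x = 0.126, y = 0.268
  o-xylene: x = 0.336, y = 0.145
  n-nonane: x = 0.343, y = 0.103
Drum-2 feed = drum-1 liquid: z₂ = (0.1948, 0.1262, 0.3364, 0.3426).
Drum 2:
Material balance + equilibrium reduce to Σ zᵢ(Kᵢ−1)/(1+ψ₂(Kᵢ−1)) = 0.
Feasibility: ΣzᵢKᵢ = 1.550, Σzᵢ/Kᵢ = 1.336 — both > 1, two phases present.
Newton–Raphson from ψ₂ = 0.69:
  ψ₂ = 0.690: g = -0.1392, g' = -0.595 → ψ₂ = 0.456
  ψ₂ = 0.456: g = 0.0071, g' = -0.685 → ψ₂ = 0.466
Converged at ψ₂ = 0.466.
  n-hexane: x = 0.083, y = 0.322
  cyclohexane: x = 0.061, y = 0.201
  o-xylene: x = 0.398, y = 0.266
  n-nonane: x = 0.458, y = 0.211

V/F (drum 2) = 0.466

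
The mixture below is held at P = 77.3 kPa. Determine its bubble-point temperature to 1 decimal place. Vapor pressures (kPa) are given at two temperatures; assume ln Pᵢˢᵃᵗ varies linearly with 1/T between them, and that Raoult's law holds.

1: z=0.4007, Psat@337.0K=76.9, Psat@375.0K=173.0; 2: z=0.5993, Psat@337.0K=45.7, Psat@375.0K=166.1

Bubble-point temperature: ΣzᵢPᵢˢᵃᵗ(T) = P. Interpolate ln Pᵢˢᵃᵗ = aᵢ + bᵢ/T.
  T = 337.0 K: ΣzᵢPᵢˢᵃᵗ = 58.20 kPa
  T = 375.0 K: ΣzᵢPᵢˢᵃᵗ = 168.86 kPa
  T = 356.0 K: ΣzᵢPᵢˢᵃᵗ = 101.27 kPa
  T = 346.5 K: ΣzᵢPᵢˢᵃᵗ = 77.20 kPa
  T = 351.2 K: ΣzᵢPᵢˢᵃᵗ = 88.42 kPa
  T = 348.9 K: ΣzᵢPᵢˢᵃᵗ = 82.77 kPa
Interpolating between 346.5 K and 348.9 K gives T ≈ 346.5 K.

T = 346.5 K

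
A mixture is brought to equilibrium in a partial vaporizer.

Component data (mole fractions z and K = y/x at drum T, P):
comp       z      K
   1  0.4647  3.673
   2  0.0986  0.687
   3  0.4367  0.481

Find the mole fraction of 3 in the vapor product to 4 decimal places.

y_3 = 0.3447

Material balance + equilibrium reduce to Σ zᵢ(Kᵢ−1)/(1+ψ(Kᵢ−1)) = 0.
Check two-phase: ΣzᵢKᵢ = 1.9846 > 1 and Σzᵢ/Kᵢ = 1.1779 > 1, so g(0) = 0.9846 > 0 and g(1) = -0.1779 < 0.
Newton iteration, ψ⁰ = 0.33:
  ψ = 0.3300: g = 0.35208, g' = -1.1206 → ψ = 0.6442
  ψ = 0.6442: g = 0.07722, g' = -0.7288 → ψ = 0.7501
  ψ = 0.7501: g = 0.00187, g' = -0.6996 → ψ = 0.7528
Converged at ψ = 0.7528.
Compositions from xᵢ = zᵢ/(1+ψ(Kᵢ−1)), yᵢ = Kᵢxᵢ:
  1: x = 0.1543, y = 0.5666
  2: x = 0.1290, y = 0.0886
  3: x = 0.7167, y = 0.3447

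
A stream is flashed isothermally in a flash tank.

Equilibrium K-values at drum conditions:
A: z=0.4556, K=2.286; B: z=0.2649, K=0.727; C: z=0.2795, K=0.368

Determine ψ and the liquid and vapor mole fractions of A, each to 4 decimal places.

ψ = 0.5268, x_A = 0.2716, y_A = 0.6209

Let ψ = V/F and solve Σ zᵢ(Kᵢ−1)/(1+ψ(Kᵢ−1)) = 0.
Feasibility: ΣzᵢKᵢ = 1.3369, Σzᵢ/Kᵢ = 1.3232 — both > 1, two phases present.
Newton–Raphson from ψ = 0.49:
  ψ = 0.4900: g = 0.02005, g' = -0.5441 → ψ = 0.5268
Converged at ψ = 0.5268.
Compositions from xᵢ = zᵢ/(1+ψ(Kᵢ−1)), yᵢ = Kᵢxᵢ:
  A: x = 0.2716, y = 0.6209
  B: x = 0.3094, y = 0.2249
  C: x = 0.4190, y = 0.1542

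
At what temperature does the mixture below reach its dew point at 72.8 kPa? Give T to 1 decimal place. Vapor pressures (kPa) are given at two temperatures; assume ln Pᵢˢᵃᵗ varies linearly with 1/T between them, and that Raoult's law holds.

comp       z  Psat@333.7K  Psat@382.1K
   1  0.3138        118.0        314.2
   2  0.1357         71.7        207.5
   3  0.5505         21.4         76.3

T = 363.3 K

Dew-point temperature: Σzᵢ·P/Pᵢˢᵃᵗ(T) = 1. Interpolate ln Pᵢˢᵃᵗ = aᵢ + bᵢ/T.
  T = 333.7 K: ΣzᵢP/Pᵢˢᵃᵗ = 2.2041
  T = 382.1 K: ΣzᵢP/Pᵢˢᵃᵗ = 0.6456
  T = 357.9 K: ΣzᵢP/Pᵢˢᵃᵗ = 1.1430
  T = 370.0 K: ΣzᵢP/Pᵢˢᵃᵗ = 0.8508
  T = 363.9 K: ΣzᵢP/Pᵢˢᵃᵗ = 0.9848
  T = 360.9 K: ΣzᵢP/Pᵢˢᵃᵗ = 1.0603
  T = 362.4 K: ΣzᵢP/Pᵢˢᵃᵗ = 1.0217
Interpolating between 362.4 K and 363.9 K gives T ≈ 363.3 K.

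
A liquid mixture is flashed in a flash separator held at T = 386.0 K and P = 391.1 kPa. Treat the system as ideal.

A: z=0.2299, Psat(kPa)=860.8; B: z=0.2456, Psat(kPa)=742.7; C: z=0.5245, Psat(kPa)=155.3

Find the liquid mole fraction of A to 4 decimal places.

x_A = 0.1714

Raoult's law: Kᵢ = Pᵢˢᵃᵗ/P = Pᵢˢᵃᵗ/391.1.
  K_A = 860.8/391.1 = 2.200972, K_B = 742.7/391.1 = 1.899003, K_C = 155.3/391.1 = 0.397085
Material balance + equilibrium reduce to Σ zᵢ(Kᵢ−1)/(1+ψ(Kᵢ−1)) = 0.
g(0) = ΣzᵢKᵢ − 1 = 0.1807 and g(1) = 1 − Σzᵢ/Kᵢ = -0.5547, so a root lies in (0, 1).
Newton–Raphson from ψ = 0.69:
  ψ = 0.6900: g = -0.25425, g' = -0.7338 → ψ = 0.3435
  ψ = 0.3435: g = -0.03468, g' = -0.5853 → ψ = 0.2843
  ψ = 0.2843: g = 0.00004, g' = -0.5879 → ψ = 0.2844
Converged at ψ = 0.2844.
Compositions from xᵢ = zᵢ/(1+ψ(Kᵢ−1)), yᵢ = Kᵢxᵢ:
  A: x = 0.1714, y = 0.3772
  B: x = 0.1956, y = 0.3714
  C: x = 0.6330, y = 0.2514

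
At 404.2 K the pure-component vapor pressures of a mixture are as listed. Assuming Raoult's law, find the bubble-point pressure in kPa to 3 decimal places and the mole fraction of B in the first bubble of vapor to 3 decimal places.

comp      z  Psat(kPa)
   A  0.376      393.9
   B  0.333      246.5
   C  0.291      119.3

At the bubble point ψ → 0, so ΣzᵢKᵢ = 1 with Kᵢ = Pᵢˢᵃᵗ/P ⇒ P = ΣzᵢPᵢˢᵃᵗ.
P = 0.376·393.9 + 0.333·246.5 + 0.291·119.3 = 264.907 kPa
yᵢ = zᵢPᵢˢᵃᵗ/P ⇒ y_B = 0.333·246.5/264.907 = 0.310

Pbub = 264.907 kPa, y_B = 0.310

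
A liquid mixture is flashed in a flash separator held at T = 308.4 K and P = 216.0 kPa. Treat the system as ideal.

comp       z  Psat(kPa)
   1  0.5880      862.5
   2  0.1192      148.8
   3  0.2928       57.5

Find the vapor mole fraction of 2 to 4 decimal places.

y_2 = 0.1076

Raoult's law: Kᵢ = Pᵢˢᵃᵗ/P = Pᵢˢᵃᵗ/216.0.
  K_1 = 862.5/216.0 = 3.993056, K_2 = 148.8/216.0 = 0.688889, K_3 = 57.5/216.0 = 0.266204
Newton iteration, β⁰ = 0.43:
  β = 0.4300: g = 0.41281, g' = -1.3590 → β = 0.7338
  β = 0.7338: g = 0.03708, g' = -1.2750 → β = 0.7628
  β = 0.7628: g = -0.00065, g' = -1.3220 → β = 0.7624
Converged at β = 0.7624.
Compositions from xᵢ = zᵢ/(1+β(Kᵢ−1)), yᵢ = Kᵢxᵢ:
  1: x = 0.1792, y = 0.7154
  2: x = 0.1563, y = 0.1076
  3: x = 0.6646, y = 0.1769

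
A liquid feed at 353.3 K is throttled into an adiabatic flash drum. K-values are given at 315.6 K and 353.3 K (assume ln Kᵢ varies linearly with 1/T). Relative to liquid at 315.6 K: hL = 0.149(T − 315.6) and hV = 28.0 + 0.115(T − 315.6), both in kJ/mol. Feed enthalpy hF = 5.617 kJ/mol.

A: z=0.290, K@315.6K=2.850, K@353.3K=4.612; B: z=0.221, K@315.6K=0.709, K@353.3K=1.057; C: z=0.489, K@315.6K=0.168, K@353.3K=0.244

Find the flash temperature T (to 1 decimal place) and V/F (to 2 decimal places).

Adiabatic flash: solve Rachford–Rice at each trial T, then check hF = ψ·hV(T) + (1−ψ)·hL(T).
  T = 315.6 K: K = (2.850, 0.709, 0.168), RR gives ψ = 0.051, H_out = 1.430 kJ/mol
  T = 353.3 K: K = (4.612, 1.057, 0.244), RR gives ψ = 0.328, H_out = 14.386 kJ/mol
  T = 334.5 K: K = (3.677, 0.876, 0.205), RR gives ψ = 0.212, H_out = 8.603 kJ/mol
  T = 325.1 K: K = (3.252, 0.791, 0.186), RR gives ψ = 0.140, H_out = 5.283 kJ/mol
  T = 329.8 K: K = (3.461, 0.833, 0.195), RR gives ψ = 0.177, H_out = 6.991 kJ/mol
  T = 327.5 K: K = (3.358, 0.812, 0.191), RR gives ψ = 0.159, H_out = 6.169 kJ/mol
Linear interpolation between T = 325.1 (H_out = 5.283) and T = 327.5 (H_out = 6.169) on hF = 5.617 gives T ≈ 326.0 K, at which ψ = 0.15.

T = 326.0 K, V/F = 0.15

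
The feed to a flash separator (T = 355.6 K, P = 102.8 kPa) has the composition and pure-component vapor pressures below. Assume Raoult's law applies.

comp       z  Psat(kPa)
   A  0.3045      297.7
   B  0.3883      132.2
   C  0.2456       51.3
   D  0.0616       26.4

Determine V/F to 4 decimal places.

Raoult's law: Kᵢ = Pᵢˢᵃᵗ/P = Pᵢˢᵃᵗ/102.8.
  K_A = 297.7/102.8 = 2.895914, K_B = 132.2/102.8 = 1.285992, K_C = 51.3/102.8 = 0.499027, K_D = 26.4/102.8 = 0.256809
Newton iteration, V/F⁰ = 0.41:
  V/F = 0.4100: g = 0.20353, g' = -0.5399 → V/F = 0.7869
  V/F = 0.7869: g = 0.00893, g' = -0.5628 → V/F = 0.8028
  V/F = 0.8028: g = -0.00009, g' = -0.5747 → V/F = 0.8026
Converged at V/F = 0.8026.

V/F = 0.8026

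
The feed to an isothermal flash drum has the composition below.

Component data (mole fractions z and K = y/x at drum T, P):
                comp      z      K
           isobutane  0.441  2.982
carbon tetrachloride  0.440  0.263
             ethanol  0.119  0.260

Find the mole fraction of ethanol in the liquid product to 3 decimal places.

Rachford–Rice: g(ψ) = Σ zᵢ(Kᵢ−1)/(1+ψ(Kᵢ−1)) = 0.
Check two-phase: ΣzᵢKᵢ = 1.462 > 1 and Σzᵢ/Kᵢ = 2.279 > 1, so g(0) = 0.462 > 0 and g(1) = -1.279 < 0.
Newton iteration, ψ⁰ = 0.5:
  ψ = 0.500: g = -0.2143, g' = -1.201 → ψ = 0.322
  ψ = 0.322: g = -0.0067, g' = -1.169 → ψ = 0.316
Converged at ψ = 0.316.
Compositions from xᵢ = zᵢ/(1+ψ(Kᵢ−1)), yᵢ = Kᵢxᵢ:
  isobutane: x = 0.271, y = 0.809
  carbon tetrachloride: x = 0.573, y = 0.151
  ethanol: x = 0.155, y = 0.040

x_ethanol = 0.155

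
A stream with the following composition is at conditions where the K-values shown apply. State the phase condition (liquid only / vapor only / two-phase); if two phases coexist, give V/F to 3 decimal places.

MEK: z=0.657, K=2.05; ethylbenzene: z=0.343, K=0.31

ΣzᵢKᵢ = 1.453; Σzᵢ/Kᵢ = 1.427.
Both exceed 1, so a two-phase solution exists.
Let ψ = V/F and solve Σ zᵢ(Kᵢ−1)/(1+ψ(Kᵢ−1)) = 0.
Binary case is linear: z₁(K₁−1)(1+ψ(K₂−1)) + z₂(K₂−1)(1+ψ(K₁−1)) = 0
⇒ ψ = [z₁(K₁−1)+z₂(K₂−1)] / [−(K₁−1)(K₂−1)] = 0.4532/0.7245 = 0.626

two-phase, V/F = 0.626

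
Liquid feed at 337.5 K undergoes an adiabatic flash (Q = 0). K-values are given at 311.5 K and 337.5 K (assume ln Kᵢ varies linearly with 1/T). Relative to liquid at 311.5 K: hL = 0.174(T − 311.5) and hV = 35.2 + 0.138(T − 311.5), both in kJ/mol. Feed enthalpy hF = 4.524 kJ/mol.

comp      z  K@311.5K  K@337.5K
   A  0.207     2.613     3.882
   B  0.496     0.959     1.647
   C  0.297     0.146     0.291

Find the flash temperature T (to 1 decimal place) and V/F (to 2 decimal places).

T = 312.8 K, V/F = 0.12

Adiabatic flash: solve Rachford–Rice at each trial T, then check hF = ψ·hV(T) + (1−ψ)·hL(T).
  T = 311.5 K: K = (2.613, 0.959, 0.146), RR gives ψ = 0.085, H_out = 2.978 kJ/mol
  T = 337.5 K: K = (3.882, 1.647, 0.291), RR gives ψ = 0.701, H_out = 28.530 kJ/mol
  T = 324.5 K: K = (3.210, 1.270, 0.209), RR gives ψ = 0.428, H_out = 17.135 kJ/mol
  T = 318.0 K: K = (2.902, 1.107, 0.175), RR gives ψ = 0.265, H_out = 10.396 kJ/mol
  T = 314.8 K: K = (2.758, 1.032, 0.160), RR gives ψ = 0.178, H_out = 6.810 kJ/mol
  T = 313.1 K: K = (2.683, 0.994, 0.153), RR gives ψ = 0.130, H_out = 4.850 kJ/mol
Linear interpolation between T = 311.5 (H_out = 2.978) and T = 313.1 (H_out = 4.850) on hF = 4.524 gives T ≈ 312.8 K, at which ψ = 0.12.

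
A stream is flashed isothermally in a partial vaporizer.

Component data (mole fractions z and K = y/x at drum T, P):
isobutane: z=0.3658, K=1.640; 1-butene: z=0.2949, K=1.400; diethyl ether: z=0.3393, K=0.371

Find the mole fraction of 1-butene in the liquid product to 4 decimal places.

Let ψ = V/F and solve Σ zᵢ(Kᵢ−1)/(1+ψ(Kᵢ−1)) = 0.
Check two-phase: ΣzᵢKᵢ = 1.1387 > 1 and Σzᵢ/Kᵢ = 1.3482 > 1, so g(0) = 0.1387 > 0 and g(1) = -0.3482 < 0.
Iterate (Newton) starting at ψ = 0.61:
  ψ = 0.6100: g = -0.08309, g' = -0.4614 → ψ = 0.4299
  ψ = 0.4299: g = -0.00828, g' = -0.3787 → ψ = 0.4081
  ψ = 0.4081: g = -0.00007, g' = -0.3720 → ψ = 0.4079
Converged at ψ = 0.4079.
Compositions from xᵢ = zᵢ/(1+ψ(Kᵢ−1)), yᵢ = Kᵢxᵢ:
  isobutane: x = 0.2901, y = 0.4757
  1-butene: x = 0.2535, y = 0.3550
  diethyl ether: x = 0.4564, y = 0.1693

x_1-butene = 0.2535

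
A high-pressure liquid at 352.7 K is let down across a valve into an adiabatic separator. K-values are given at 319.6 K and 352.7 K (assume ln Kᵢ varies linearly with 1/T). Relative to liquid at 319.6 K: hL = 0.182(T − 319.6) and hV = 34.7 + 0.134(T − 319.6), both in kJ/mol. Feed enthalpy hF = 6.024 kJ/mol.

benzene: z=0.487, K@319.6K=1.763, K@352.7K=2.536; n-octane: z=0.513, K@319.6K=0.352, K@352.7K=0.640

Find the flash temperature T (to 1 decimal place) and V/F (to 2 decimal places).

Adiabatic flash: solve Rachford–Rice at each trial T, then check hF = ψ·hV(T) + (1−ψ)·hL(T).
  T = 319.6 K: K = (1.763, 0.352), RR gives ψ = 0.079, H_out = 2.748 kJ/mol
  T = 352.7 K: K = (2.536, 0.640), RR gives ψ = 1.000, H_out = 39.135 kJ/mol
  T = 336.1 K: K = (2.132, 0.481), RR gives ψ = 0.486, H_out = 19.473 kJ/mol
  T = 327.9 K: K = (1.945, 0.414), RR gives ψ = 0.287, H_out = 11.370 kJ/mol
  T = 323.8 K: K = (1.854, 0.382), RR gives ψ = 0.188, H_out = 7.237 kJ/mol
  T = 321.7 K: K = (1.808, 0.367), RR gives ψ = 0.135, H_out = 5.036 kJ/mol
Linear interpolation between T = 321.7 (H_out = 5.036) and T = 323.8 (H_out = 7.237) on hF = 6.024 gives T ≈ 322.6 K, at which ψ = 0.16.

T = 322.6 K, V/F = 0.16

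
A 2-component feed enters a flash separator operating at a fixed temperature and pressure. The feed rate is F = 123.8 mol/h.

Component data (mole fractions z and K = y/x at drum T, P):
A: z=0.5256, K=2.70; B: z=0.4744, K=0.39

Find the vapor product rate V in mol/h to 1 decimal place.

Material balance + equilibrium reduce to Σ zᵢ(Kᵢ−1)/(1+V/F(Kᵢ−1)) = 0.
g(0) = ΣzᵢKᵢ − 1 = 0.6041 and g(1) = 1 − Σzᵢ/Kᵢ = -0.4111, so a root lies in (0, 1).
Iterate (Newton) starting at V/F = 0.5:
  V/F = 0.5000: g = 0.06660, g' = -0.8093 → V/F = 0.5823
  V/F = 0.5823: g = 0.00023, g' = -0.8082 → V/F = 0.5826
Converged at V/F = 0.5826.
Then V = V/F·F = 0.5826·123.8 = 72.1 mol/h and L = F − V = 51.7 mol/h.

V = 72.1 mol/h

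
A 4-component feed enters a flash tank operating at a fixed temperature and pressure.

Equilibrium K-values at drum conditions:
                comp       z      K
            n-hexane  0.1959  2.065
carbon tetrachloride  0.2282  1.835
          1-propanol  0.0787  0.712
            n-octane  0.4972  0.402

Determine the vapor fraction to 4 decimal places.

ψ = 0.1479

Let ψ = V/F and solve Σ zᵢ(Kᵢ−1)/(1+ψ(Kᵢ−1)) = 0.
g(0) = ΣzᵢKᵢ − 1 = 0.0792 and g(1) = 1 − Σzᵢ/Kᵢ = -0.5666, so a root lies in (0, 1).
Newton–Raphson from ψ = 0.5:
  ψ = 0.5000: g = -0.18006, g' = -0.5445 → ψ = 0.1693
  ψ = 0.1693: g = -0.01095, g' = -0.5090 → ψ = 0.1478
  ψ = 0.1478: g = 0.00004, g' = -0.5130 → ψ = 0.1479
Converged at ψ = 0.1479.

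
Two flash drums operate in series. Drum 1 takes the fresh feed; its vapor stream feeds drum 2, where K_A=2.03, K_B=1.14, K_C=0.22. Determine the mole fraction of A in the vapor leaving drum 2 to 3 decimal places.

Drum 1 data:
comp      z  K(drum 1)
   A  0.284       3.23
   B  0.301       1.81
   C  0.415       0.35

y_A (drum 2) = 0.521

Drum 1:
Material balance + equilibrium reduce to Σ zᵢ(Kᵢ−1)/(1+ψ₁(Kᵢ−1)) = 0.
Feasibility: ΣzᵢKᵢ = 1.607, Σzᵢ/Kᵢ = 1.440 — both > 1, two phases present.
Iterate (Newton) starting at ψ₁ = 0.67:
  ψ₁ = 0.670: g = -0.0659, g' = -0.860 → ψ₁ = 0.593
  ψ₁ = 0.593: g = -0.0019, g' = -0.816 → ψ₁ = 0.591
Converged at ψ₁ = 0.591.
Drum-1 compositions:
  A: x = 0.123, y = 0.396
  B: x = 0.204, y = 0.368
  C: x = 0.674, y = 0.236
Drum-2 feed = drum-1 vapor: z₂ = (0.3957, 0.3684, 0.2359).
Drum 2:
Material balance + equilibrium reduce to Σ zᵢ(Kᵢ−1)/(1+ψ₂(Kᵢ−1)) = 0.
Check two-phase: ΣzᵢKᵢ = 1.275 > 1 and Σzᵢ/Kᵢ = 1.590 > 1, so g(0) = 0.275 > 0 and g(1) = -0.590 < 0.
Newton iteration, ψ₂⁰ = 0.69:
  ψ₂ = 0.690: g = -0.1131, g' = -0.822 → ψ₂ = 0.552
  ψ₂ = 0.552: g = -0.0157, g' = -0.620 → ψ₂ = 0.527
Converged at ψ₂ = 0.527.
  A: x = 0.257, y = 0.521
  B: x = 0.343, y = 0.391
  C: x = 0.400, y = 0.088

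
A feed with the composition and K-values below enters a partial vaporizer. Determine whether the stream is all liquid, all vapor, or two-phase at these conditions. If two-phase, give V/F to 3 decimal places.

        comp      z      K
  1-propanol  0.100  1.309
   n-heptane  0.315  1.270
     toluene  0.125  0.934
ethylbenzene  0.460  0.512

all liquid

ΣzᵢKᵢ = 0.883; Σzᵢ/Kᵢ = 1.357.
Since ΣzᵢKᵢ < 1 the mixture is below its bubble point — single liquid phase.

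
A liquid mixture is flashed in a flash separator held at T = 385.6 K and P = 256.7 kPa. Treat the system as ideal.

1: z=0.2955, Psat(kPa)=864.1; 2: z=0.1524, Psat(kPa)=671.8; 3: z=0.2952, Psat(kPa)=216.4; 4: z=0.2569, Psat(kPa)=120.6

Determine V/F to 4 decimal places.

Raoult's law: Kᵢ = Pᵢˢᵃᵗ/P = Pᵢˢᵃᵗ/256.7.
  K_1 = 864.1/256.7 = 3.366186, K_2 = 671.8/256.7 = 2.617063, K_3 = 216.4/256.7 = 0.843007, K_4 = 120.6/256.7 = 0.469809
Rachford–Rice: g(V/F) = Σ zᵢ(Kᵢ−1)/(1+V/F(Kᵢ−1)) = 0.
Feasibility: ΣzᵢKᵢ = 1.7631, Σzᵢ/Kᵢ = 1.0430 — both > 1, two phases present.
Newton–Raphson from V/F = 0.5:
  V/F = 0.5000: g = 0.22092, g' = -0.6113 → V/F = 0.8614
  V/F = 0.8614: g = 0.02882, g' = -0.5032 → V/F = 0.9187
  V/F = 0.9187: g = -0.00025, g' = -0.5132 → V/F = 0.9182
Converged at V/F = 0.9182.

V/F = 0.9182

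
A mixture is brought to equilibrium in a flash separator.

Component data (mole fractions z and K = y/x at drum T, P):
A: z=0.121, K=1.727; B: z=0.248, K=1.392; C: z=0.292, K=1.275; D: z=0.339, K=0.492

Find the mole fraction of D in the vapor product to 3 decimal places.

y_D = 0.214

Let β = V/F and solve Σ zᵢ(Kᵢ−1)/(1+β(Kᵢ−1)) = 0.
g(0) = ΣzᵢKᵢ − 1 = 0.093 and g(1) = 1 − Σzᵢ/Kᵢ = -0.166, so a root lies in (0, 1).
Iterate (Newton) starting at β = 0.5:
  β = 0.500: g = -0.0145, g' = -0.235 → β = 0.439
  β = 0.439: g = -0.0003, g' = -0.227 → β = 0.437
Converged at β = 0.437.
Compositions from xᵢ = zᵢ/(1+β(Kᵢ−1)), yᵢ = Kᵢxᵢ:
  A: x = 0.092, y = 0.159
  B: x = 0.212, y = 0.295
  C: x = 0.261, y = 0.332
  D: x = 0.436, y = 0.214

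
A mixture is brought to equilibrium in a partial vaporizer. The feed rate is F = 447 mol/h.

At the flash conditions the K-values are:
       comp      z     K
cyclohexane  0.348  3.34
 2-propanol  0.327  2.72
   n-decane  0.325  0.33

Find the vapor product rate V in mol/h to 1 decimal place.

Let β = V/F and solve Σ zᵢ(Kᵢ−1)/(1+β(Kᵢ−1)) = 0.
g(0) = ΣzᵢKᵢ − 1 = 1.159 and g(1) = 1 − Σzᵢ/Kᵢ = -0.209, so a root lies in (0, 1).
Newton–Raphson from β = 0.44:
  β = 0.440: g = 0.4126, g' = -1.069 → β = 0.826
  β = 0.826: g = 0.0226, g' = -1.118 → β = 0.846
Converged at β = 0.846.
Then V = β·F = 0.8457·447 = 378.0 mol/h and L = F − V = 69.0 mol/h.

V = 378.0 mol/h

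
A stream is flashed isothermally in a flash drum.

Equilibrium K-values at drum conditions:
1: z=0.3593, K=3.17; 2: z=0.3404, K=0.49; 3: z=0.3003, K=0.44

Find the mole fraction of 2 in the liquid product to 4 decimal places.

x_2 = 0.4217

Rachford–Rice: g(ψ) = Σ zᵢ(Kᵢ−1)/(1+ψ(Kᵢ−1)) = 0.
Check two-phase: ΣzᵢKᵢ = 1.4379 > 1 and Σzᵢ/Kᵢ = 1.4905 > 1, so g(0) = 0.4379 > 0 and g(1) = -0.4905 < 0.
Newton–Raphson from ψ = 0.68:
  ψ = 0.6800: g = -0.22242, g' = -0.7292 → ψ = 0.3750
  ψ = 0.3750: g = 0.00236, g' = -0.8006 → ψ = 0.3779
Converged at ψ = 0.3779.
Compositions from xᵢ = zᵢ/(1+ψ(Kᵢ−1)), yᵢ = Kᵢxᵢ:
  1: x = 0.1974, y = 0.6258
  2: x = 0.4217, y = 0.2066
  3: x = 0.3809, y = 0.1676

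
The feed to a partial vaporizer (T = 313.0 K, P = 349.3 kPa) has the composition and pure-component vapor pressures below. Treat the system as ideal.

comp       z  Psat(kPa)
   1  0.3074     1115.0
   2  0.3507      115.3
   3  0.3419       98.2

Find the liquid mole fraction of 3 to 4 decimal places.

x_3 = 0.3762

Raoult's law: Kᵢ = Pᵢˢᵃᵗ/P = Pᵢˢᵃᵗ/349.3.
  K_1 = 1115.0/349.3 = 3.192098, K_2 = 115.3/349.3 = 0.330089, K_3 = 98.2/349.3 = 0.281134
Rachford–Rice: g(ψ) = Σ zᵢ(Kᵢ−1)/(1+ψ(Kᵢ−1)) = 0.
Feasibility: ΣzᵢKᵢ = 1.1931, Σzᵢ/Kᵢ = 2.3749 — both > 1, two phases present.
Iterate (Newton) starting at ψ = 0.41:
  ψ = 0.4100: g = -0.31751, g' = -1.0641 → ψ = 0.1116
  ψ = 0.1116: g = 0.02024, g' = -1.3462 → ψ = 0.1267
  ψ = 0.1267: g = 0.00030, g' = -1.3067 → ψ = 0.1269
Converged at ψ = 0.1269.
Compositions from xᵢ = zᵢ/(1+ψ(Kᵢ−1)), yᵢ = Kᵢxᵢ:
  1: x = 0.2405, y = 0.7677
  2: x = 0.3833, y = 0.1265
  3: x = 0.3762, y = 0.1058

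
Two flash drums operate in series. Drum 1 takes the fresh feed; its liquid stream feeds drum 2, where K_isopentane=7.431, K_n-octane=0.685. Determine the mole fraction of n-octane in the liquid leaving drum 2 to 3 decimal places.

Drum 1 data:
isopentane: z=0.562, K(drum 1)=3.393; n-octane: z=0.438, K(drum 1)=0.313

Drum 1:
Newton iteration, ψ₁⁰ = 0.54:
  ψ₁ = 0.540: g = 0.1083, g' = -1.135 → ψ₁ = 0.635
Converged at ψ₁ = 0.635.
Drum-1 compositions:
  isopentane: x = 0.223, y = 0.757
  n-octane: x = 0.777, y = 0.243
Drum-2 feed = drum-1 liquid: z₂ = (0.2231, 0.7769).
Drum 2:
Binary case is linear: z₁(K₁−1)(1+ψ₂(K₂−1)) + z₂(K₂−1)(1+ψ₂(K₁−1)) = 0
⇒ ψ₂ = [z₁(K₁−1)+z₂(K₂−1)] / [−(K₁−1)(K₂−1)] = 1.1897/2.0258 = 0.587
  isopentane: x = 0.047, y = 0.347
  n-octane: x = 0.953, y = 0.653

x_n-octane (drum 2) = 0.953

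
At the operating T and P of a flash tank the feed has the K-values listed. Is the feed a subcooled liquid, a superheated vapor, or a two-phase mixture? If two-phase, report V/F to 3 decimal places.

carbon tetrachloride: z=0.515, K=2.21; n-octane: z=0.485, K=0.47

two-phase, V/F = 0.571

ΣzᵢKᵢ = 1.366; Σzᵢ/Kᵢ = 1.265.
Both exceed 1, so a two-phase solution exists.
Material balance + equilibrium reduce to Σ zᵢ(Kᵢ−1)/(1+ψ(Kᵢ−1)) = 0.
Binary case is linear: z₁(K₁−1)(1+ψ(K₂−1)) + z₂(K₂−1)(1+ψ(K₁−1)) = 0
⇒ ψ = [z₁(K₁−1)+z₂(K₂−1)] / [−(K₁−1)(K₂−1)] = 0.3661/0.6413 = 0.571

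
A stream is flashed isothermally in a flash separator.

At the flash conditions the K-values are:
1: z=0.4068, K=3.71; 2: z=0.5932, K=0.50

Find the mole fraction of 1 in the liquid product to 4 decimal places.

Material balance + equilibrium reduce to Σ zᵢ(Kᵢ−1)/(1+β(Kᵢ−1)) = 0.
Feasibility: ΣzᵢKᵢ = 1.8058, Σzᵢ/Kᵢ = 1.2960 — both > 1, two phases present.
Binary case is linear: z₁(K₁−1)(1+β(K₂−1)) + z₂(K₂−1)(1+β(K₁−1)) = 0
⇒ β = [z₁(K₁−1)+z₂(K₂−1)] / [−(K₁−1)(K₂−1)] = 0.80583/1.35500 = 0.5947
Compositions from xᵢ = zᵢ/(1+β(Kᵢ−1)), yᵢ = Kᵢxᵢ:
  1: x = 0.1558, y = 0.5779
  2: x = 0.8442, y = 0.4221

x_1 = 0.1558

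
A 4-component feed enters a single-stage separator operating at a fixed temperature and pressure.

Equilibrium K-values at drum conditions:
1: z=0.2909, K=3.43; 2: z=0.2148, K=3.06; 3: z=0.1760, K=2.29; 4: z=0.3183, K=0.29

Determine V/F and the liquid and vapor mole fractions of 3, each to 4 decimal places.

Newton–Raphson from V/F = 0.5:
  V/F = 0.5000: g = 0.32475, g' = -1.0652 → V/F = 0.8049
  V/F = 0.8049: g = -0.01034, g' = -1.2698 → V/F = 0.7967
Converged at V/F = 0.7967.
Compositions from xᵢ = zᵢ/(1+V/F(Kᵢ−1)), yᵢ = Kᵢxᵢ:
  1: x = 0.0991, y = 0.3399
  2: x = 0.0813, y = 0.2489
  3: x = 0.0868, y = 0.1988
  4: x = 0.7328, y = 0.2125

V/F = 0.7967, x_3 = 0.0868, y_3 = 0.1988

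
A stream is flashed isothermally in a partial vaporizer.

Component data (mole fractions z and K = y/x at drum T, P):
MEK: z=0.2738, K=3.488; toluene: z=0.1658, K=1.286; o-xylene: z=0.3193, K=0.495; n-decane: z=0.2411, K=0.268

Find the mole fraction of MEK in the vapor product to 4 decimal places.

y_MEK = 0.5318

Let β = V/F and solve Σ zᵢ(Kᵢ−1)/(1+β(Kᵢ−1)) = 0.
Check two-phase: ΣzᵢKᵢ = 1.3909 > 1 and Σzᵢ/Kᵢ = 1.7521 > 1, so g(0) = 0.3909 > 0 and g(1) = -0.7521 < 0.
Iterate (Newton) starting at β = 0.64:
  β = 0.6400: g = -0.26742, g' = -0.8969 → β = 0.3419
  β = 0.3419: g = -0.01896, g' = -0.8550 → β = 0.3197
  β = 0.3197: g = 0.00020, g' = -0.8732 → β = 0.3199
Converged at β = 0.3199.
Compositions from xᵢ = zᵢ/(1+β(Kᵢ−1)), yᵢ = Kᵢxᵢ:
  MEK: x = 0.1525, y = 0.5318
  toluene: x = 0.1519, y = 0.1953
  o-xylene: x = 0.3808, y = 0.1885
  n-decane: x = 0.3148, y = 0.0844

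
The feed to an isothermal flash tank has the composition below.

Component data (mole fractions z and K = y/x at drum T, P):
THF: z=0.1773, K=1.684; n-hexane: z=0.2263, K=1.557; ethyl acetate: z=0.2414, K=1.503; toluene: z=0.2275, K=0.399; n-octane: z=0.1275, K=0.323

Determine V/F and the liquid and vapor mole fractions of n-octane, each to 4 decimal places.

V/F = 0.4026, x_n-octane = 0.1753, y_n-octane = 0.0566

Material balance + equilibrium reduce to Σ zᵢ(Kᵢ−1)/(1+V/F(Kᵢ−1)) = 0.
Feasibility: ΣzᵢKᵢ = 1.1457, Σzᵢ/Kᵢ = 1.3762 — both > 1, two phases present.
Newton iteration, V/F⁰ = 0.5:
  V/F = 0.5000: g = -0.03997, g' = -0.4295 → V/F = 0.4069
  V/F = 0.4069: g = -0.00171, g' = -0.3948 → V/F = 0.4026
Converged at V/F = 0.4026.
Compositions from xᵢ = zᵢ/(1+V/F(Kᵢ−1)), yᵢ = Kᵢxᵢ:
  THF: x = 0.1390, y = 0.2341
  n-hexane: x = 0.1848, y = 0.2878
  ethyl acetate: x = 0.2007, y = 0.3017
  toluene: x = 0.3001, y = 0.1197
  n-octane: x = 0.1753, y = 0.0566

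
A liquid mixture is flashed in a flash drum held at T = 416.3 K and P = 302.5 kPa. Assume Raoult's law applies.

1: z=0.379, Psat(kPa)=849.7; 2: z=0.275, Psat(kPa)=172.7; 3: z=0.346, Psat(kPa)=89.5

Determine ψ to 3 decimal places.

ψ = 0.300

Raoult's law: Kᵢ = Pᵢˢᵃᵗ/P = Pᵢˢᵃᵗ/302.5.
  K_1 = 849.7/302.5 = 2.80893, K_2 = 172.7/302.5 = 0.57091, K_3 = 89.5/302.5 = 0.29587
Let ψ = V/F and solve Σ zᵢ(Kᵢ−1)/(1+ψ(Kᵢ−1)) = 0.
g(0) = ΣzᵢKᵢ − 1 = 0.324 and g(1) = 1 − Σzᵢ/Kᵢ = -0.786, so a root lies in (0, 1).
Newton iteration, ψ⁰ = 0.32:
  ψ = 0.320: g = -0.0170, g' = -0.851 → ψ = 0.300
Converged at ψ = 0.300.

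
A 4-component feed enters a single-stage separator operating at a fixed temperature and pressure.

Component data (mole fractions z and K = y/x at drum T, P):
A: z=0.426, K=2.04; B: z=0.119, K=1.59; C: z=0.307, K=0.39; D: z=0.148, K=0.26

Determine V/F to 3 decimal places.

Material balance + equilibrium reduce to Σ zᵢ(Kᵢ−1)/(1+V/F(Kᵢ−1)) = 0.
g(0) = ΣzᵢKᵢ − 1 = 0.216 and g(1) = 1 − Σzᵢ/Kᵢ = -0.640, so a root lies in (0, 1).
Iterate (Newton) starting at V/F = 0.5:
  V/F = 0.500: g = -0.0976, g' = -0.665 → V/F = 0.353
  V/F = 0.353: g = -0.0048, g' = -0.609 → V/F = 0.345
Converged at V/F = 0.345.

V/F = 0.345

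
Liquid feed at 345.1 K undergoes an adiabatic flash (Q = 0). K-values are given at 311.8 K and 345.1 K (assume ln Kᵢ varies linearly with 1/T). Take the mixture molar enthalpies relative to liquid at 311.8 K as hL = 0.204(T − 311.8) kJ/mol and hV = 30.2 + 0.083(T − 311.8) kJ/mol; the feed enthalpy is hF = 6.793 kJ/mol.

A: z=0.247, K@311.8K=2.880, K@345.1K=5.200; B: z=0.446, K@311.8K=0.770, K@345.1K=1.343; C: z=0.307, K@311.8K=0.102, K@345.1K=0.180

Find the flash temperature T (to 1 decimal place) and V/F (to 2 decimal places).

T = 318.0 K, V/F = 0.19

Adiabatic flash: solve Rachford–Rice at each trial T, then check hF = ψ·hV(T) + (1−ψ)·hL(T).
  T = 311.8 K: K = (2.880, 0.770, 0.102), RR gives ψ = 0.082, H_out = 2.482 kJ/mol
  T = 345.1 K: K = (5.200, 1.343, 0.180), RR gives ψ = 0.535, H_out = 20.801 kJ/mol
  T = 328.5 K: K = (3.932, 1.032, 0.138), RR gives ψ = 0.342, H_out = 13.052 kJ/mol
  T = 320.1 K: K = (3.376, 0.894, 0.119), RR gives ψ = 0.221, H_out = 8.160 kJ/mol
  T = 316.0 K: K = (3.124, 0.831, 0.110), RR gives ψ = 0.156, H_out = 5.478 kJ/mol
  T = 318.1 K: K = (3.251, 0.863, 0.115), RR gives ψ = 0.190, H_out = 6.879 kJ/mol
Linear interpolation between T = 316.0 (H_out = 5.478) and T = 318.1 (H_out = 6.879) on hF = 6.793 gives T ≈ 318.0 K, at which ψ = 0.19.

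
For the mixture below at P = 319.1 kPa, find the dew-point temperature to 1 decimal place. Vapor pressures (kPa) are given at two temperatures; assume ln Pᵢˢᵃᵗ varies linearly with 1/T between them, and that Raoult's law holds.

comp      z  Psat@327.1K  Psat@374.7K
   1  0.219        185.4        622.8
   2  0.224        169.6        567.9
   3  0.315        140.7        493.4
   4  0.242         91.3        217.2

Dew-point temperature: Σzᵢ·P/Pᵢˢᵃᵗ(T) = 1. Interpolate ln Pᵢˢᵃᵗ = aᵢ + bᵢ/T.
  T = 327.1 K: ΣzᵢP/Pᵢˢᵃᵗ = 2.3586
  T = 374.7 K: ΣzᵢP/Pᵢˢᵃᵗ = 0.7973
  T = 350.9 K: ΣzᵢP/Pᵢˢᵃᵗ = 1.3165
  T = 362.8 K: ΣzᵢP/Pᵢˢᵃᵗ = 1.0153
  T = 368.8 K: ΣzᵢP/Pᵢˢᵃᵗ = 0.8969
  T = 365.8 K: ΣzᵢP/Pᵢˢᵃᵗ = 0.9537
  T = 364.3 K: ΣzᵢP/Pᵢˢᵃᵗ = 0.9839
Interpolating between 362.8 K and 364.3 K gives T ≈ 363.5 K.

T = 363.5 K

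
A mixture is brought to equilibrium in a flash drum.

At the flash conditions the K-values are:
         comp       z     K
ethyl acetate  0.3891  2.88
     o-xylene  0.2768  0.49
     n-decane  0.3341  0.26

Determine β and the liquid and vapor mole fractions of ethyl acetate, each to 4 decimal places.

Rachford–Rice: g(β) = Σ zᵢ(Kᵢ−1)/(1+β(Kᵢ−1)) = 0.
Feasibility: ΣzᵢKᵢ = 1.3431, Σzᵢ/Kᵢ = 1.9850 — both > 1, two phases present.
Newton iteration, β⁰ = 0.58:
  β = 0.5800: g = -0.28366, g' = -1.0214 → β = 0.3023
  β = 0.3023: g = -0.01894, g' = -0.9634 → β = 0.2826
  β = 0.2826: g = 0.00013, g' = -0.9773 → β = 0.2828
Converged at β = 0.2828.
Compositions from xᵢ = zᵢ/(1+β(Kᵢ−1)), yᵢ = Kᵢxᵢ:
  ethyl acetate: x = 0.2540, y = 0.7317
  o-xylene: x = 0.3234, y = 0.1585
  n-decane: x = 0.4225, y = 0.1099

β = 0.2828, x_ethyl acetate = 0.2540, y_ethyl acetate = 0.7317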